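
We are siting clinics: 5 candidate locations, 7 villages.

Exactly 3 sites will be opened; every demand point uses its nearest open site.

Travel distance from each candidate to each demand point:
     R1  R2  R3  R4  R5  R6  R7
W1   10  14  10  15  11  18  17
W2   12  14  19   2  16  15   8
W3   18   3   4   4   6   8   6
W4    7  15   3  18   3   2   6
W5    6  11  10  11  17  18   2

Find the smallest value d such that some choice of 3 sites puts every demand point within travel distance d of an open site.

6

Open {W3, W4, W5}.
  Farthest demand point is R1 at travel distance 6 (to W5); all others are ≤ 6.
With {W1, W3, W4} the worst case is 7.
With {W2, W3, W4} the worst case is 7.
No size-3 selection achieves below 6.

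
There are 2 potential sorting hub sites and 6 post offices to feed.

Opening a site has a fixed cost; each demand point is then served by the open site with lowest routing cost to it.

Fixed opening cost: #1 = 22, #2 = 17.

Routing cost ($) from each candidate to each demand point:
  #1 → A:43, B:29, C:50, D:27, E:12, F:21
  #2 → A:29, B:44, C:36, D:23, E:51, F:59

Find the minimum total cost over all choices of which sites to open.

189

Open {#1, #2}: assign each demand point to its cheapest open site.
  A→#2 29, B→#1 29, C→#2 36, D→#2 23, E→#1 12, F→#1 21
  routing cost 150, fixed 39 → total 189.
Compare {#1}: routing cost 182 + fixed 22 = 204.
Compare {#2}: routing cost 242 + fixed 17 = 259.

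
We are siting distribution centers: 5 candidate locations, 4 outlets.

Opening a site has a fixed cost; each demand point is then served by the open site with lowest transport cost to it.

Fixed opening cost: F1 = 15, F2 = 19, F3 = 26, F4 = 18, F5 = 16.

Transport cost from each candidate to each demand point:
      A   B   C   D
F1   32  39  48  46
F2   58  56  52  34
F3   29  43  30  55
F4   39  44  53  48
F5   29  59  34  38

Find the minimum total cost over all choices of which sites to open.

Open {F1, F5}: assign each demand point to its cheapest open site.
  A→F5 29, B→F1 39, C→F5 34, D→F5 38
  transport cost 140, fixed 31 → total 171.
Compare {F5}: transport cost 160 + fixed 16 = 176.
Compare {F4, F5}: transport cost 145 + fixed 34 = 179.
Compare {F1}: transport cost 165 + fixed 15 = 180.
All other subsets cost ≥ 176. Minimum total cost: 171.

171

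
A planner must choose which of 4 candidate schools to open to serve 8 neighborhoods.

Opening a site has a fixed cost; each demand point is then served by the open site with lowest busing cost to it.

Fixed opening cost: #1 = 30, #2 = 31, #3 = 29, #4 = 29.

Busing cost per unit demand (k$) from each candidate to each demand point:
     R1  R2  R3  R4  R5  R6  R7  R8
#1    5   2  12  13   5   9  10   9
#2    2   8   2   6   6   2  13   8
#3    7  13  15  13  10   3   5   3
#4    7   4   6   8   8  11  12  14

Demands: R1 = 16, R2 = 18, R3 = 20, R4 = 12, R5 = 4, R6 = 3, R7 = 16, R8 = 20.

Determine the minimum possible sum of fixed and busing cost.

Open {#1, #2, #3}: assign each demand point to its cheapest open site.
  R1→#2 16×2=32, R2→#1 18×2=36, R3→#2 20×2=40, R4→#2 12×6=72, R5→#1 4×5=20, R6→#2 3×2=6, R7→#3 16×5=80, R8→#3 20×3=60
  busing cost 346, fixed 90 → total 436.
Compare {#1, #2, #3, #4}: busing cost 346 + fixed 119 = 465.
Compare {#2, #3, #4}: busing cost 386 + fixed 89 = 475.
Compare {#2, #3}: busing cost 458 + fixed 60 = 518.
All other subsets cost ≥ 465. Minimum total cost: 436.

436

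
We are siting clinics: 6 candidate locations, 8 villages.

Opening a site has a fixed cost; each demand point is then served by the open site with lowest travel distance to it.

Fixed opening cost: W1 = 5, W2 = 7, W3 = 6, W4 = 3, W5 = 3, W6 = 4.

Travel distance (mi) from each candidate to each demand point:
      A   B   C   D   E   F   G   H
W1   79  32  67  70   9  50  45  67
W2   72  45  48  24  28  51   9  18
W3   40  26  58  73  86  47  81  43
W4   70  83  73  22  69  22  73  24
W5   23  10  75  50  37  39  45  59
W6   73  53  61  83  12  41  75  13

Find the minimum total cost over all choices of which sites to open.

Open {W2, W4, W5, W6}: assign each demand point to its cheapest open site.
  A→W5 23, B→W5 10, C→W2 48, D→W4 22, E→W6 12, F→W4 22, G→W2 9, H→W6 13
  travel distance 159, fixed 17 → total 176.
Compare {W1, W2, W4, W5, W6}: travel distance 156 + fixed 22 = 178.
Compare {W1, W2, W4, W5}: travel distance 161 + fixed 18 = 179.
Compare {W2, W3, W4, W5, W6}: travel distance 159 + fixed 23 = 182.
All other subsets cost ≥ 178. Minimum total cost: 176.

176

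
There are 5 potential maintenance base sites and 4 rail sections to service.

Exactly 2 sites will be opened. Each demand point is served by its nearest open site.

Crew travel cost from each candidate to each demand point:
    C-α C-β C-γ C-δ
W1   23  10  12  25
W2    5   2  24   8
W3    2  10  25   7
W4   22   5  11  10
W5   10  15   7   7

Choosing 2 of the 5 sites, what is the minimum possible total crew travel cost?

Open {W2, W5}.
  C-α→W2 5, C-β→W2 2, C-γ→W5 7, C-δ→W5 7  ⇒ total 21.
Compare {W3, W4}: total 25.
Compare {W2, W4}: total 26.
No size-2 selection does better; minimum is 21.

21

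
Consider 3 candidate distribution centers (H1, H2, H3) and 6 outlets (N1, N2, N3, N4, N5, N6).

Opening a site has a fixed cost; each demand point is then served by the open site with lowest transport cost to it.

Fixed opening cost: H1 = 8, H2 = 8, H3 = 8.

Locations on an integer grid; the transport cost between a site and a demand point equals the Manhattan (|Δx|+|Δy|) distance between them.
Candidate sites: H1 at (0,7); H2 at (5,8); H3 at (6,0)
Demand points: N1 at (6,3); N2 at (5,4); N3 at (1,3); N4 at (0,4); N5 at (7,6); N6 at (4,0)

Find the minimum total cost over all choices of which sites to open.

Open {H1, H3}: assign each demand point to its cheapest open site.
  N1→H3 3, N2→H3 5, N3→H1 5, N4→H1 3, N5→H3 7, N6→H3 2
  transport cost 25, fixed 16 → total 41.
Compare {H3}: transport cost 35 + fixed 8 = 43.
Compare {H1, H2, H3}: transport cost 21 + fixed 24 = 45.
Compare {H2, H3}: transport cost 30 + fixed 16 = 46.
All other subsets cost ≥ 43. Minimum total cost: 41.

41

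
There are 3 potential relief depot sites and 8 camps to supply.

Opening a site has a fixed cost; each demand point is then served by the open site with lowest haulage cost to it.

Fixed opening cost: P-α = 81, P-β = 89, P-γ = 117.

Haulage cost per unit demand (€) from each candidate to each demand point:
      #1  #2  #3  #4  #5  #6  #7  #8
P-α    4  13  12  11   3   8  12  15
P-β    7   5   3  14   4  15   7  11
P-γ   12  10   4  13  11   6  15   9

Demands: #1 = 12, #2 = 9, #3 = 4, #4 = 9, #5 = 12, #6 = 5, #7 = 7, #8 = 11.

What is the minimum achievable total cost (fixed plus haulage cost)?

Open {P-α, P-β}: assign each demand point to its cheapest open site.
  #1→P-α 12×4=48, #2→P-β 9×5=45, #3→P-β 4×3=12, #4→P-α 9×11=99, #5→P-α 12×3=36, #6→P-α 5×8=40, #7→P-β 7×7=49, #8→P-β 11×11=121
  haulage cost 450, fixed 170 → total 620.
Compare {P-β}: haulage cost 560 + fixed 89 = 649.
Compare {P-β, P-γ}: haulage cost 484 + fixed 206 = 690.
Compare {P-α, P-γ}: haulage cost 502 + fixed 198 = 700.
All other subsets cost ≥ 649. Minimum total cost: 620.

620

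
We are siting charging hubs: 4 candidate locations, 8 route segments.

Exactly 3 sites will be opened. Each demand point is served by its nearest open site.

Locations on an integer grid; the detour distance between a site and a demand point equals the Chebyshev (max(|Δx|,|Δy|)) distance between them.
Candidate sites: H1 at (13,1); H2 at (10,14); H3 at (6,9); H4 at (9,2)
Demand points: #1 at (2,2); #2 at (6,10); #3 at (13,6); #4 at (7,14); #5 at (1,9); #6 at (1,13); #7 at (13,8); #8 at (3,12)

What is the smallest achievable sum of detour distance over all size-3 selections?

Open {H2, H3, H4}.
  #1→H3 7, #2→H3 1, #3→H4 4, #4→H2 3, #5→H3 5, #6→H3 5, #7→H2 6, #8→H3 3  ⇒ total 34.
Compare {H1, H2, H3}: total 35.
Compare {H1, H3, H4}: total 36.
No size-3 selection does better; minimum is 34.

34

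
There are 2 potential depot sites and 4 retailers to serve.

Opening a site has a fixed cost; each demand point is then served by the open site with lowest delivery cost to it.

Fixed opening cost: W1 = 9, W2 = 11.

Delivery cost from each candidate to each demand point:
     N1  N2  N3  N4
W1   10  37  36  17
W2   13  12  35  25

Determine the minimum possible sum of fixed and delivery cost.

94

Open {W1, W2}: assign each demand point to its cheapest open site.
  N1→W1 10, N2→W2 12, N3→W2 35, N4→W1 17
  delivery cost 74, fixed 20 → total 94.
Compare {W2}: delivery cost 85 + fixed 11 = 96.
Compare {W1}: delivery cost 100 + fixed 9 = 109.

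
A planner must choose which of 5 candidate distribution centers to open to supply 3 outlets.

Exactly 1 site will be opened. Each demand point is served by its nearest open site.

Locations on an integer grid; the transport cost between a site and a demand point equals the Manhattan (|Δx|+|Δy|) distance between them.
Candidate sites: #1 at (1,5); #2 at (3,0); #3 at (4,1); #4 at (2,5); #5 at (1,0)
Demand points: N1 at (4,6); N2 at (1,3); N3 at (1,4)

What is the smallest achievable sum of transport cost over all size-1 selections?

7

Open {#1}.
  N1→#1 4, N2→#1 2, N3→#1 1  ⇒ total 7.
Compare {#4}: total 8.
Compare {#3}: total 16.
No size-1 selection does better; minimum is 7.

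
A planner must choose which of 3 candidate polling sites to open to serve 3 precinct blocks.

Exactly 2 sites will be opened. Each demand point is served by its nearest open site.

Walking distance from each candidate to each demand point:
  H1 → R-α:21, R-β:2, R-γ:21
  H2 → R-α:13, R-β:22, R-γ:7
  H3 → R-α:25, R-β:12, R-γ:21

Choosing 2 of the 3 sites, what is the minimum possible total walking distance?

22

Open {H1, H2}.
  R-α→H2 13, R-β→H1 2, R-γ→H2 7  ⇒ total 22.
Compare {H2, H3}: total 32.
Compare {H1, H3}: total 44.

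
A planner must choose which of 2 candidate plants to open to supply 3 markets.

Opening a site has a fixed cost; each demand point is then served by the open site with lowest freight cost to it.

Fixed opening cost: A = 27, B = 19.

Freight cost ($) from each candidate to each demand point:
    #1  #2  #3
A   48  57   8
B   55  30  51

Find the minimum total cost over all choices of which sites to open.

132

Open {A, B}: assign each demand point to its cheapest open site.
  #1→A 48, #2→B 30, #3→A 8
  freight cost 86, fixed 46 → total 132.
Compare {A}: freight cost 113 + fixed 27 = 140.
Compare {B}: freight cost 136 + fixed 19 = 155.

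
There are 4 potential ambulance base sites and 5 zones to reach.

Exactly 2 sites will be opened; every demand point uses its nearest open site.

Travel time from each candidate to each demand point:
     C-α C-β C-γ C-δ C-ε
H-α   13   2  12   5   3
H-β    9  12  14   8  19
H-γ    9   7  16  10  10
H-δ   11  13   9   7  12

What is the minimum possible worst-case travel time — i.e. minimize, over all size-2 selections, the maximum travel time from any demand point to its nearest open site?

10

Open {H-γ, H-δ}.
  Farthest demand point is C-ε at travel time 10 (to H-γ); all others are ≤ 10.
With {H-α, H-δ} the worst case is 11.
With {H-α, H-β} the worst case is 12.
No size-2 selection achieves below 10.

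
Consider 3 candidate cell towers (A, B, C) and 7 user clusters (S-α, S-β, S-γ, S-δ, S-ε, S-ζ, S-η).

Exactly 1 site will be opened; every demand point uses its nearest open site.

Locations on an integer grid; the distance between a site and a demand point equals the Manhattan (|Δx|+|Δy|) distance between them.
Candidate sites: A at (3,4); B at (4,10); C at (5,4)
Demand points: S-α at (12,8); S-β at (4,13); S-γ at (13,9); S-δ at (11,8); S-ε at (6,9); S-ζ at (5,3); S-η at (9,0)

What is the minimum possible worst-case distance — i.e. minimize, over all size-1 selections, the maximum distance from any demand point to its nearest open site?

Open {C}.
  Farthest demand point is S-γ at distance 13 (to C); all others are ≤ 13.
With {A} the worst case is 15.
With {B} the worst case is 15.
No size-1 selection achieves below 13.

13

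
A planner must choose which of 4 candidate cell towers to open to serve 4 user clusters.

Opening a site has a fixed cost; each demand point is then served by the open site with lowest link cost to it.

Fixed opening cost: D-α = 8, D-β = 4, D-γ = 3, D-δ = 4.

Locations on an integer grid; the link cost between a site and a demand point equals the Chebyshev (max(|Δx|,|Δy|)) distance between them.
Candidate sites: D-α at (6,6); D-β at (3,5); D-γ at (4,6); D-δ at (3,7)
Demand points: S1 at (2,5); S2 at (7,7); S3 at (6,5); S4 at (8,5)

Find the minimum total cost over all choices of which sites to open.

Open {D-γ}: assign each demand point to its cheapest open site.
  S1→D-γ 2, S2→D-γ 3, S3→D-γ 2, S4→D-γ 4
  link cost 11, fixed 3 → total 14.
Compare {D-α}: link cost 8 + fixed 8 = 16.
Compare {D-β}: link cost 13 + fixed 4 = 17.
Compare {D-α, D-β}: link cost 5 + fixed 12 = 17.
All other subsets cost ≥ 16. Minimum total cost: 14.

14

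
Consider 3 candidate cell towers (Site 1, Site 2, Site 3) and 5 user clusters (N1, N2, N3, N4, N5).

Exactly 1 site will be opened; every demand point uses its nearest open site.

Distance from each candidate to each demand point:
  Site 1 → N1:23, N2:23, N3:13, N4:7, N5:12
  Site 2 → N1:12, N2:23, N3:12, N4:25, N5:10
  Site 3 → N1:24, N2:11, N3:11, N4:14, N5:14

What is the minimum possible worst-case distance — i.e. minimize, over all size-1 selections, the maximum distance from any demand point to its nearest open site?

Open {Site 1}.
  Farthest demand point is N1 at distance 23 (to Site 1); all others are ≤ 23.
With {Site 3} the worst case is 24.
With {Site 2} the worst case is 25.
No size-1 selection achieves below 23.

23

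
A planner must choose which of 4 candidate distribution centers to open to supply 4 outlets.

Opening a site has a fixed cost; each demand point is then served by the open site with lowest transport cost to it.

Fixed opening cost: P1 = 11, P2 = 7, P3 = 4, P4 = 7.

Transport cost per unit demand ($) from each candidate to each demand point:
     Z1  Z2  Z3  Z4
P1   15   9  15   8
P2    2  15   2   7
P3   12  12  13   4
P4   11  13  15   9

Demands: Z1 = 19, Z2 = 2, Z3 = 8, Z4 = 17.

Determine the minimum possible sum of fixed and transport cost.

Open {P2, P3}: assign each demand point to its cheapest open site.
  Z1→P2 19×2=38, Z2→P3 2×12=24, Z3→P2 8×2=16, Z4→P3 17×4=68
  transport cost 146, fixed 11 → total 157.
Compare {P1, P2, P3}: transport cost 140 + fixed 22 = 162.
Compare {P2, P3, P4}: transport cost 146 + fixed 18 = 164.
Compare {P1, P2, P3, P4}: transport cost 140 + fixed 29 = 169.
All other subsets cost ≥ 162. Minimum total cost: 157.

157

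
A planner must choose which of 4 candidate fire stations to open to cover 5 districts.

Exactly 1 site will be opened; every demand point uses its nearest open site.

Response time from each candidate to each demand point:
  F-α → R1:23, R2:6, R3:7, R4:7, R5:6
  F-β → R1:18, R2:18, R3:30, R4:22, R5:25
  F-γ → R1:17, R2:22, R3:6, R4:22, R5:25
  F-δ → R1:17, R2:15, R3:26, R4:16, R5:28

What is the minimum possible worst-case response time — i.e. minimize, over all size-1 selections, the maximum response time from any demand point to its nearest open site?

23

Open {F-α}.
  Farthest demand point is R1 at response time 23 (to F-α); all others are ≤ 23.
With {F-γ} the worst case is 25.
With {F-δ} the worst case is 28.
No size-1 selection achieves below 23.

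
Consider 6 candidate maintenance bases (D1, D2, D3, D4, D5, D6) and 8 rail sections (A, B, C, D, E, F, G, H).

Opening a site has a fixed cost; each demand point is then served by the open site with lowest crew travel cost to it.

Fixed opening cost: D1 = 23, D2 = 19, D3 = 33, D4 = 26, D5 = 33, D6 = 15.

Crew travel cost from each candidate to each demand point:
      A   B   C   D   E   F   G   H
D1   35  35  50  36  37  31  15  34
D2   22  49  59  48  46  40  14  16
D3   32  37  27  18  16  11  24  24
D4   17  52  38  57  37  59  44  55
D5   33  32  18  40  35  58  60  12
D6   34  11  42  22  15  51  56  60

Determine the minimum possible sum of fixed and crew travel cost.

Open {D2, D3, D6}: assign each demand point to its cheapest open site.
  A→D2 22, B→D6 11, C→D3 27, D→D3 18, E→D6 15, F→D3 11, G→D2 14, H→D2 16
  crew travel cost 134, fixed 67 → total 201.
Compare {D3, D6}: crew travel cost 162 + fixed 48 = 210.
Compare {D2, D3}: crew travel cost 161 + fixed 52 = 213.
Compare {D2, D6}: crew travel cost 182 + fixed 34 = 216.
All other subsets cost ≥ 210. Minimum total cost: 201.

201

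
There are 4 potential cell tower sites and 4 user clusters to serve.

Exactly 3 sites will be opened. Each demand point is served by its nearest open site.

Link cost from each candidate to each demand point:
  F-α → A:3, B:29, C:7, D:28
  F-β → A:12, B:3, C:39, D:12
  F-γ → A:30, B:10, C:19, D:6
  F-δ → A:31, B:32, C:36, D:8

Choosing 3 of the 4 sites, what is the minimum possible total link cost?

Open {F-α, F-β, F-γ}.
  A→F-α 3, B→F-β 3, C→F-α 7, D→F-γ 6  ⇒ total 19.
Compare {F-α, F-β, F-δ}: total 21.
Compare {F-α, F-γ, F-δ}: total 26.
No size-3 selection does better; minimum is 19.

19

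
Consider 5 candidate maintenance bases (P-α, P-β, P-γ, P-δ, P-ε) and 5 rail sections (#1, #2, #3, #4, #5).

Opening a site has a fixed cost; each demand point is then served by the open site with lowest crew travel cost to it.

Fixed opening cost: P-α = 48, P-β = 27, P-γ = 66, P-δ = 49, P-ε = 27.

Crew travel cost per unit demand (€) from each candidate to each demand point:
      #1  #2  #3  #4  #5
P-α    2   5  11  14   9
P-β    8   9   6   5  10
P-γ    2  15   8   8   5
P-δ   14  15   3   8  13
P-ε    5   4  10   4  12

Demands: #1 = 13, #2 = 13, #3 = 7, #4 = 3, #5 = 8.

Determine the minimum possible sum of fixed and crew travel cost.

279

Open {P-γ, P-ε}: assign each demand point to its cheapest open site.
  #1→P-γ 13×2=26, #2→P-ε 13×4=52, #3→P-γ 7×8=56, #4→P-ε 3×4=12, #5→P-γ 8×5=40
  crew travel cost 186, fixed 93 → total 279.
Compare {P-β, P-γ, P-ε}: crew travel cost 172 + fixed 120 = 292.
Compare {P-γ, P-δ, P-ε}: crew travel cost 151 + fixed 142 = 293.
Compare {P-α, P-β}: crew travel cost 220 + fixed 75 = 295.
All other subsets cost ≥ 292. Minimum total cost: 279.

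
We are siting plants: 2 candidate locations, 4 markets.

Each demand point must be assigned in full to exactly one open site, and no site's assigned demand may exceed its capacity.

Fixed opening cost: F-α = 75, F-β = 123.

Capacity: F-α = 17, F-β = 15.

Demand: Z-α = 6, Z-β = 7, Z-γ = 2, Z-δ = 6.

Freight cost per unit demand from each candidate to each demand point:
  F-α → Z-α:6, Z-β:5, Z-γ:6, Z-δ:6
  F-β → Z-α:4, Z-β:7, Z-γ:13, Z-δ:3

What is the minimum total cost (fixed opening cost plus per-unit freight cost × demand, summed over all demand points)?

Open {F-α, F-β}; cheapest assignment that respects the capacities:
  F-α (cap 17, load 9): Z-β, Z-γ — cost 7×5 + 2×6 = 47
  F-β (cap 15, load 12): Z-α, Z-δ — cost 6×4 + 6×3 = 42
  Shipping 89, fixed 198 → total 287.
  Any other capacity-feasible assignment to {F-α, F-β} ships for at least 89.
Total demand is 21 and no other set of sites has combined capacity ≥ 21, so {F-α, F-β} is the only feasible choice of open sites. Minimum: 287.

287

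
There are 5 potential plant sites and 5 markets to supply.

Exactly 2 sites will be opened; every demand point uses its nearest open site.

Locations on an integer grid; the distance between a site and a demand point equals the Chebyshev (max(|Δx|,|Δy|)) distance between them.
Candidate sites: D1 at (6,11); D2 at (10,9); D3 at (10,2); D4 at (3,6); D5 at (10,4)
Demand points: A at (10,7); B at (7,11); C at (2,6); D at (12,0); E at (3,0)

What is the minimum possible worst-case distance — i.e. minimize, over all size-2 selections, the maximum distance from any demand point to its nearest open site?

6

Open {D3, D4}.
  Farthest demand point is E at distance 6 (to D4); all others are ≤ 6.
With {D4, D5} the worst case is 6.
With {D1, D3} the worst case is 7.
No size-2 selection achieves below 6.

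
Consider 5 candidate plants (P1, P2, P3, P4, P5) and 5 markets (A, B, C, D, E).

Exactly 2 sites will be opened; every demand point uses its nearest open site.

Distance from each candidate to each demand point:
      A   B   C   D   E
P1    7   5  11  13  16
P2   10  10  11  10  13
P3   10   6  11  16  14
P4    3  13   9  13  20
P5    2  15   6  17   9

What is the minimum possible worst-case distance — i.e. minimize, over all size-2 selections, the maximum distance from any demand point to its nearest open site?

10

Open {P2, P5}.
  Farthest demand point is B at distance 10 (to P2); all others are ≤ 10.
With {P1, P2} the worst case is 13.
With {P1, P5} the worst case is 13.
No size-2 selection achieves below 10.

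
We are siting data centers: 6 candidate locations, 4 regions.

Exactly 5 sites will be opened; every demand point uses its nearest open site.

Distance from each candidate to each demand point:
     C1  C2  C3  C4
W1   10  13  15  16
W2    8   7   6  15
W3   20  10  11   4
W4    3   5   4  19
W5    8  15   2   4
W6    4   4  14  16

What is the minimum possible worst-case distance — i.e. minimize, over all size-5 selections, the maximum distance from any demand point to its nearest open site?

4

Open {W1, W2, W3, W4, W6}.
  Farthest demand point is C2 at distance 4 (to W6); all others are ≤ 4.
With {W1, W2, W3, W5, W6} the worst case is 4.
With {W1, W2, W4, W5, W6} the worst case is 4.
No size-5 selection achieves below 4.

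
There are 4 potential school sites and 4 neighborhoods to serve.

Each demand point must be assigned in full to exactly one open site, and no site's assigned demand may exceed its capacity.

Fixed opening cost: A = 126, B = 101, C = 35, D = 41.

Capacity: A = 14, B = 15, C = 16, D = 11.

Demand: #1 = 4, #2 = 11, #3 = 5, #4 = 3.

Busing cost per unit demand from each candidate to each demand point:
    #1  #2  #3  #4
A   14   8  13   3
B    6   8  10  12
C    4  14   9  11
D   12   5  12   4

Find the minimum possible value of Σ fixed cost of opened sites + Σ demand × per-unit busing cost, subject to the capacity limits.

225

Open {C, D}; cheapest assignment that respects the capacities:
  C (cap 16, load 12): #1, #3, #4 — cost 4×4 + 5×9 + 3×11 = 94
  D (cap 11, load 11): #2 — cost 11×5 = 55
  Shipping 149, fixed 76 → total 225.
  Any other capacity-feasible assignment to {C, D} ships for at least 149.
Compare {B, D}: its best feasible assignment gives total 307.
Compare {B, C}: its best feasible assignment gives total 318.
Every other set of open sites that can feasibly serve all demand totals ≥ 307 even under its best assignment. Minimum: 225.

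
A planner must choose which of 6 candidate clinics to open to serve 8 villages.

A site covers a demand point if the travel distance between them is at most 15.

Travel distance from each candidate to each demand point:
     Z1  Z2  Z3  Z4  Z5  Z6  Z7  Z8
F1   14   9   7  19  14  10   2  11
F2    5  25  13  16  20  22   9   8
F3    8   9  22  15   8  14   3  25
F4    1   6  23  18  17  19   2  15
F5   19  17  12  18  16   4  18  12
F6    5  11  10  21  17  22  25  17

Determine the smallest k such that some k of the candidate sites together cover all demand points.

Coverage sets (demand points within 15 of each site):
  F1: {Z1, Z2, Z3, Z5, Z6, Z7, Z8}
  F2: {Z1, Z3, Z7, Z8}
  F3: {Z1, Z2, Z4, Z5, Z6, Z7}
  F4: {Z1, Z2, Z7, Z8}
  F5: {Z3, Z6, Z8}
  F6: {Z1, Z2, Z3}
No single site covers all 8 demand points.
But {F1, F3} covers everything, so the minimum is 2.

2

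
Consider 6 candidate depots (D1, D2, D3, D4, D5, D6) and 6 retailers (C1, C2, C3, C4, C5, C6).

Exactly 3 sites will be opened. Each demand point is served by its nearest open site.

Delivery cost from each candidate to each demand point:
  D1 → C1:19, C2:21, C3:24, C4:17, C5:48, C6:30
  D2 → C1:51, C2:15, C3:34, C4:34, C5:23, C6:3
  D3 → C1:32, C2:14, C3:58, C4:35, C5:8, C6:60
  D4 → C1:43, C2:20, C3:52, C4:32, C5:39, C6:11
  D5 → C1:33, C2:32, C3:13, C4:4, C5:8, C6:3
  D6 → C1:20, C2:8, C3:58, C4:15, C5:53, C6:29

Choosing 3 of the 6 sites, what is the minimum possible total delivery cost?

55

Open {D1, D5, D6}.
  C1→D1 19, C2→D6 8, C3→D5 13, C4→D5 4, C5→D5 8, C6→D5 3  ⇒ total 55.
Compare {D2, D5, D6}: total 56.
Compare {D3, D5, D6}: total 56.
No size-3 selection does better; minimum is 55.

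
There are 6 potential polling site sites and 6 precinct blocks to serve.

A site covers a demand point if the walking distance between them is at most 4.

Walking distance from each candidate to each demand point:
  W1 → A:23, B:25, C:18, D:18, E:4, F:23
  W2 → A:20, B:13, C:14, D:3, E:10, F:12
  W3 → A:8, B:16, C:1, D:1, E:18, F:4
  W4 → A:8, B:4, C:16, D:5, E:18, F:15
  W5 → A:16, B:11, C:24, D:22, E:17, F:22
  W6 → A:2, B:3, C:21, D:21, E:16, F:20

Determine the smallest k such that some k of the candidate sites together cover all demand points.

3

Coverage sets (demand points within 4 of each site):
  W1: {E}
  W2: {D}
  W3: {C, D, F}
  W4: {B}
  W5: {}
  W6: {A, B}
No 2 sites suffice: every size-2 union leaves at least one demand point uncovered.
But {W1, W3, W6} covers everything, so the minimum is 3.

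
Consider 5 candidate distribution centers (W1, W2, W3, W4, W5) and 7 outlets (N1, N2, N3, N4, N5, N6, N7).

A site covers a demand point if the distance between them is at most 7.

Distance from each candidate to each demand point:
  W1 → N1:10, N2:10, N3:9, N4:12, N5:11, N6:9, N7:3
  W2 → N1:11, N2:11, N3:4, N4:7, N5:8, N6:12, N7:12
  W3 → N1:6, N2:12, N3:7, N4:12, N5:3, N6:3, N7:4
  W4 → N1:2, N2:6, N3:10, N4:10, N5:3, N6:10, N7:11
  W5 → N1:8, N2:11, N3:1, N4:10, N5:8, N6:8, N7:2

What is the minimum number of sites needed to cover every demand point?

3

Coverage sets (demand points within 7 of each site):
  W1: {N7}
  W2: {N3, N4}
  W3: {N1, N3, N5, N6, N7}
  W4: {N1, N2, N5}
  W5: {N3, N7}
No 2 sites suffice: every size-2 union leaves at least one demand point uncovered.
But {W2, W3, W4} covers everything, so the minimum is 3.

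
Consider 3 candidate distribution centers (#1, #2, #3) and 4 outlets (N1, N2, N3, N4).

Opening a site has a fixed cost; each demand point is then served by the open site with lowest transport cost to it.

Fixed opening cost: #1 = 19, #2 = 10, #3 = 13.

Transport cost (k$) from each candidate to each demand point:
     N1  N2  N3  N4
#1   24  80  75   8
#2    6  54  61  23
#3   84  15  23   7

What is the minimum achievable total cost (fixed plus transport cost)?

Open {#2, #3}: assign each demand point to its cheapest open site.
  N1→#2 6, N2→#3 15, N3→#3 23, N4→#3 7
  transport cost 51, fixed 23 → total 74.
Compare {#1, #2, #3}: transport cost 51 + fixed 42 = 93.
Compare {#1, #3}: transport cost 69 + fixed 32 = 101.
Compare {#3}: transport cost 129 + fixed 13 = 142.
All other subsets cost ≥ 93. Minimum total cost: 74.

74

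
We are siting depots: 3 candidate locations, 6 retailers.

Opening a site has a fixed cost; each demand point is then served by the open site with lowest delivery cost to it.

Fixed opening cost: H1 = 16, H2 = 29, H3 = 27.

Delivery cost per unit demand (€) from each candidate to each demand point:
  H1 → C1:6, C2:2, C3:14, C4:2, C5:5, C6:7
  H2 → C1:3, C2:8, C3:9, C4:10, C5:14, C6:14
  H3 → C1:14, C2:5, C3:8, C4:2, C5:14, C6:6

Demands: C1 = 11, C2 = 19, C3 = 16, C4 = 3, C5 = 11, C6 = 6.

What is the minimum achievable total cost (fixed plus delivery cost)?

Open {H1, H2}: assign each demand point to its cheapest open site.
  C1→H2 11×3=33, C2→H1 19×2=38, C3→H2 16×9=144, C4→H1 3×2=6, C5→H1 11×5=55, C6→H1 6×7=42
  delivery cost 318, fixed 45 → total 363.
Compare {H1, H2, H3}: delivery cost 296 + fixed 72 = 368.
Compare {H1, H3}: delivery cost 329 + fixed 43 = 372.
Compare {H1}: delivery cost 431 + fixed 16 = 447.
All other subsets cost ≥ 368. Minimum total cost: 363.

363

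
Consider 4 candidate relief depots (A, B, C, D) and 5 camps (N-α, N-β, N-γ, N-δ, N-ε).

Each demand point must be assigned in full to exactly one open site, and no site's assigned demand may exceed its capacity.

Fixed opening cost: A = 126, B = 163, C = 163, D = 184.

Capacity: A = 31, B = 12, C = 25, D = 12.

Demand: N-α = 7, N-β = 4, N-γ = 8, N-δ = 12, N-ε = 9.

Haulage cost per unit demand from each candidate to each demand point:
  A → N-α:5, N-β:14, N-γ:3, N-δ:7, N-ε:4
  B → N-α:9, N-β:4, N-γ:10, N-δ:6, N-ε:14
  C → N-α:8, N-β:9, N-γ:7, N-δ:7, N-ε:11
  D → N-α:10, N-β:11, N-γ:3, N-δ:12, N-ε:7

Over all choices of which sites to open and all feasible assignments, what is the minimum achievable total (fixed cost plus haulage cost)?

504

Open {A, C}; cheapest assignment that respects the capacities:
  A (cap 31, load 24): N-α, N-γ, N-ε — cost 7×5 + 8×3 + 9×4 = 95
  C (cap 25, load 16): N-β, N-δ — cost 4×9 + 12×7 = 120
  Shipping 215, fixed 289 → total 504.
  Any other capacity-feasible assignment to {A, C} ships for at least 215.
Compare {A, B}: its best feasible assignment gives total 512.
Compare {A, D}: its best feasible assignment gives total 533.
Every other set of open sites that can feasibly serve all demand totals ≥ 512 even under its best assignment. Minimum: 504.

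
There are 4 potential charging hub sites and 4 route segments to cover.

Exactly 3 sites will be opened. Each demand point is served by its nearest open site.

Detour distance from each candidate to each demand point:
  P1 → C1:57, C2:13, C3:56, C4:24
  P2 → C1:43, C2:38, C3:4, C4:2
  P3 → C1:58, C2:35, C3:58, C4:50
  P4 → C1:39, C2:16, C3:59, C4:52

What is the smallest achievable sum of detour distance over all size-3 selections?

58

Open {P1, P2, P4}.
  C1→P4 39, C2→P1 13, C3→P2 4, C4→P2 2  ⇒ total 58.
Compare {P2, P3, P4}: total 61.
Compare {P1, P2, P3}: total 62.
No size-3 selection does better; minimum is 58.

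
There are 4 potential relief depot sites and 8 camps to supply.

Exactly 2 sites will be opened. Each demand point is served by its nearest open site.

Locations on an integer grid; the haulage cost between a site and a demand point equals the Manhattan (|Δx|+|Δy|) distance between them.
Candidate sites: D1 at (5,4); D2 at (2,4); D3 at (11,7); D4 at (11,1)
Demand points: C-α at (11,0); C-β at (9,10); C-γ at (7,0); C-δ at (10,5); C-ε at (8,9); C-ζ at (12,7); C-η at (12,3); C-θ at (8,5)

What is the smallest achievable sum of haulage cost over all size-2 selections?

28

Open {D3, D4}.
  C-α→D4 1, C-β→D3 5, C-γ→D4 5, C-δ→D3 3, C-ε→D3 5, C-ζ→D3 1, C-η→D4 3, C-θ→D3 5  ⇒ total 28.
Compare {D1, D3}: total 36.
Compare {D2, D3}: total 40.
No size-2 selection does better; minimum is 28.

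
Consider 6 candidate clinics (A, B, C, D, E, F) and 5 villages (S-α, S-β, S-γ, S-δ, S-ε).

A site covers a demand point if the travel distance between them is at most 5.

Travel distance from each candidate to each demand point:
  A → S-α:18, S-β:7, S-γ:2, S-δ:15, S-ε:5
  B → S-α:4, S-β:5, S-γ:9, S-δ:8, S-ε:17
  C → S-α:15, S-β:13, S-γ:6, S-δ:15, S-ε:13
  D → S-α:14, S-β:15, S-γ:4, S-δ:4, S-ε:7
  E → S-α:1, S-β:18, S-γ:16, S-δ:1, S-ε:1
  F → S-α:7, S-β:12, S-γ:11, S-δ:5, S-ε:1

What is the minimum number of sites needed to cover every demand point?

3

Coverage sets (demand points within 5 of each site):
  A: {S-γ, S-ε}
  B: {S-α, S-β}
  C: {}
  D: {S-γ, S-δ}
  E: {S-α, S-δ, S-ε}
  F: {S-δ, S-ε}
No 2 sites suffice: every size-2 union leaves at least one demand point uncovered.
But {A, B, D} covers everything, so the minimum is 3.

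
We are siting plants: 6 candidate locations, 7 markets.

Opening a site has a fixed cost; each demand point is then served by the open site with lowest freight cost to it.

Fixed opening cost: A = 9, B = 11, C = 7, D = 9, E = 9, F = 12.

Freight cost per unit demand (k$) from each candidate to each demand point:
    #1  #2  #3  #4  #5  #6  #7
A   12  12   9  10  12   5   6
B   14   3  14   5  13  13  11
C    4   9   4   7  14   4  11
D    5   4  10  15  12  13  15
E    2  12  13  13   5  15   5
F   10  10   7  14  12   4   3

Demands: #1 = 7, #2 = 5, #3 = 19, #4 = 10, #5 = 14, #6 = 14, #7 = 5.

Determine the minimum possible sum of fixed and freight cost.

333

Open {B, C, E}: assign each demand point to its cheapest open site.
  #1→E 7×2=14, #2→B 5×3=15, #3→C 19×4=76, #4→B 10×5=50, #5→E 14×5=70, #6→C 14×4=56, #7→E 5×5=25
  freight cost 306, fixed 27 → total 333.
Compare {B, C, E, F}: freight cost 296 + fixed 39 = 335.
Compare {A, B, C, E}: freight cost 306 + fixed 36 = 342.
Compare {B, C, D, E}: freight cost 306 + fixed 36 = 342.
All other subsets cost ≥ 335. Minimum total cost: 333.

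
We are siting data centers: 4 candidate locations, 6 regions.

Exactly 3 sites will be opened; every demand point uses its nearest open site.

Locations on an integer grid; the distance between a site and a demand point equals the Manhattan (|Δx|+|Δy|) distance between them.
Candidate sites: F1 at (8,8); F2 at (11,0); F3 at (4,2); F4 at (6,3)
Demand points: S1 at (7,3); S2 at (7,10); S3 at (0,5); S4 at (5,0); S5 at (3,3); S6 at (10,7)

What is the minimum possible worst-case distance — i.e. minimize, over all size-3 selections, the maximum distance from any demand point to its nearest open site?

7

Open {F1, F2, F3}.
  Farthest demand point is S3 at distance 7 (to F3); all others are ≤ 7.
With {F1, F3, F4} the worst case is 7.
With {F1, F2, F4} the worst case is 8.
No size-3 selection achieves below 7.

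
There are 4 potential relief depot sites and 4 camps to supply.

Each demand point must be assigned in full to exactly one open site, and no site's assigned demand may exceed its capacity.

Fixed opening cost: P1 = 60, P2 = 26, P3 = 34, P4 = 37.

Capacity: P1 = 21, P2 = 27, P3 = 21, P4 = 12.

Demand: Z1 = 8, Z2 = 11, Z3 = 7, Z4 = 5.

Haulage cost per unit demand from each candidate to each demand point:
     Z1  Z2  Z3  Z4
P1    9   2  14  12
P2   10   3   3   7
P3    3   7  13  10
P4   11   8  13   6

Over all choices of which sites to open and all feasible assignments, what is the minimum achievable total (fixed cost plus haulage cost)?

173

Open {P2, P3}; cheapest assignment that respects the capacities:
  P2 (cap 27, load 23): Z2, Z3, Z4 — cost 11×3 + 7×3 + 5×7 = 89
  P3 (cap 21, load 8): Z1 — cost 8×3 = 24
  Shipping 113, fixed 60 → total 173.
  Any other capacity-feasible assignment to {P2, P3} ships for at least 113.
Compare {P2, P3, P4}: its best feasible assignment gives total 205.
Compare {P1, P2, P3}: its best feasible assignment gives total 222.
Every other set of open sites that can feasibly serve all demand totals ≥ 205 even under its best assignment. Minimum: 173.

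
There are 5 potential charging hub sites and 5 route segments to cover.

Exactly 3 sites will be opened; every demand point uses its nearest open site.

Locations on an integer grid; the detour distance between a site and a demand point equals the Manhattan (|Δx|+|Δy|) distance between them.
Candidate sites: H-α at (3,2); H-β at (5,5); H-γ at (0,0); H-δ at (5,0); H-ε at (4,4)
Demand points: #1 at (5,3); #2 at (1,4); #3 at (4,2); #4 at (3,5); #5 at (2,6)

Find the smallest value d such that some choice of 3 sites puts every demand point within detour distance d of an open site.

4

Open {H-α, H-β, H-γ}.
  Farthest demand point is #2 at detour distance 4 (to H-α); all others are ≤ 4.
With {H-α, H-β, H-δ} the worst case is 4.
With {H-α, H-β, H-ε} the worst case is 4.
No size-3 selection achieves below 4.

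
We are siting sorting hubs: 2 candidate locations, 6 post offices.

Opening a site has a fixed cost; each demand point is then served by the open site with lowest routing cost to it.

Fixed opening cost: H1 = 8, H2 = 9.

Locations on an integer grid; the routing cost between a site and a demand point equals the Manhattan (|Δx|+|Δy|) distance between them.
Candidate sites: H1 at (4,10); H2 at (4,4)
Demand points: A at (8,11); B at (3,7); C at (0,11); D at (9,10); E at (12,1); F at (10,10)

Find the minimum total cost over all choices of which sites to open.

Open {H1}: assign each demand point to its cheapest open site.
  A→H1 5, B→H1 4, C→H1 5, D→H1 5, E→H1 17, F→H1 6
  routing cost 42, fixed 8 → total 50.
Compare {H1, H2}: routing cost 36 + fixed 17 = 53.
Compare {H2}: routing cost 60 + fixed 9 = 69.

50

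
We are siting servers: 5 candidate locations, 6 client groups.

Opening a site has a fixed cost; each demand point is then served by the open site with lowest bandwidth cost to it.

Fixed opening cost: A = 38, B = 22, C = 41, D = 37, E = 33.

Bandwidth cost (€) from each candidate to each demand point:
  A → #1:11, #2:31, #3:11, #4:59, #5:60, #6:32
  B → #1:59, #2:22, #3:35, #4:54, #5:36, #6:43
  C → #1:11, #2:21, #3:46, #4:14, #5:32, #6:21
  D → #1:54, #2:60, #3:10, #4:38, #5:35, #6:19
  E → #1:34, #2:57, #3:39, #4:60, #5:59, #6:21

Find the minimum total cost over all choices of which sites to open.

185

Open {C, D}: assign each demand point to its cheapest open site.
  #1→C 11, #2→C 21, #3→D 10, #4→C 14, #5→C 32, #6→D 19
  bandwidth cost 107, fixed 78 → total 185.
Compare {C}: bandwidth cost 145 + fixed 41 = 186.
Compare {A, C}: bandwidth cost 110 + fixed 79 = 189.
Compare {B, C}: bandwidth cost 134 + fixed 63 = 197.
All other subsets cost ≥ 186. Minimum total cost: 185.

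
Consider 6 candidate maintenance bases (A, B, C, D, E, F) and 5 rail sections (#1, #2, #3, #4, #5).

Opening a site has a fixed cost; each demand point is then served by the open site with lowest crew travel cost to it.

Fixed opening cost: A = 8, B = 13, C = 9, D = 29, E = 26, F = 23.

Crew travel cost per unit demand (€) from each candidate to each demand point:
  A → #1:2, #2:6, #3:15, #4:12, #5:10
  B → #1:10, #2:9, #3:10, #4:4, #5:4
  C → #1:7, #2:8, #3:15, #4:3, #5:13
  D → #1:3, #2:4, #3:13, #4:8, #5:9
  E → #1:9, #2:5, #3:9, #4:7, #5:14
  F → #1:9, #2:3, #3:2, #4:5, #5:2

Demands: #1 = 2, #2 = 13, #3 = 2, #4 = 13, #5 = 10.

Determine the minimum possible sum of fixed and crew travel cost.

146

Open {A, C, F}: assign each demand point to its cheapest open site.
  #1→A 2×2=4, #2→F 13×3=39, #3→F 2×2=4, #4→C 13×3=39, #5→F 10×2=20
  crew travel cost 106, fixed 40 → total 146.
Compare {C, F}: crew travel cost 116 + fixed 32 = 148.
Compare {A, B, C, F}: crew travel cost 106 + fixed 53 = 159.
Compare {B, C, F}: crew travel cost 116 + fixed 45 = 161.
All other subsets cost ≥ 148. Minimum total cost: 146.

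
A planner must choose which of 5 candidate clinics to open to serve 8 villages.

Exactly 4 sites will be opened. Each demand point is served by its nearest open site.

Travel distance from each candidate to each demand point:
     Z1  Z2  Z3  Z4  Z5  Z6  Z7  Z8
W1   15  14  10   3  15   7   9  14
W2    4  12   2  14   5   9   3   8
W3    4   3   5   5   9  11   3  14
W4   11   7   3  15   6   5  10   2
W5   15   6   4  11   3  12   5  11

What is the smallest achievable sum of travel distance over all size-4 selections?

26

Open {W1, W3, W4, W5}.
  Z1→W3 4, Z2→W3 3, Z3→W4 3, Z4→W1 3, Z5→W5 3, Z6→W4 5, Z7→W3 3, Z8→W4 2  ⇒ total 26.
Compare {W1, W2, W3, W4}: total 27.
Compare {W2, W3, W4, W5}: total 27.
No size-4 selection does better; minimum is 26.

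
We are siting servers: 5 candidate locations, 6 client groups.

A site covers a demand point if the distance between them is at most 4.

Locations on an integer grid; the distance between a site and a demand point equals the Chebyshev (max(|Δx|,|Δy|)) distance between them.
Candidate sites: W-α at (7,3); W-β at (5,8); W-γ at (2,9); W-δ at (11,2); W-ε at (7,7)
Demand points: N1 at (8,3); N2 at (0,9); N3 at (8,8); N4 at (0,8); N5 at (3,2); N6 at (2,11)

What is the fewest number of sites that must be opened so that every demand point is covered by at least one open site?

Coverage sets (demand points within 4 of each site):
  W-α: {N1, N5}
  W-β: {N3, N6}
  W-γ: {N2, N4, N6}
  W-δ: {N1}
  W-ε: {N1, N3}
No 2 sites suffice: every size-2 union leaves at least one demand point uncovered.
But {W-α, W-β, W-γ} covers everything, so the minimum is 3.

3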